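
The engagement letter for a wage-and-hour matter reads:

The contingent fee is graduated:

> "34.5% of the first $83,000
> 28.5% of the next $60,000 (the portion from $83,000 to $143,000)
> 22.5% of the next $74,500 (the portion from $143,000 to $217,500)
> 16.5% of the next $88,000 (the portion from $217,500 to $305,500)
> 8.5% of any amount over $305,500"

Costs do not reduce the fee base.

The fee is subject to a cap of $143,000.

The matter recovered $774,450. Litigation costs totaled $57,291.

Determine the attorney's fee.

Fee base is the gross recovery, $774,450; costs are reimbursed separately.
First $83,000 at 34.5% = $28,635.00
Next $60,000 at 28.5% = $17,100.00
Next $74,500 at 22.5% = $16,762.50
Next $88,000 at 16.5% = $14,520.00
Remaining $468,950 at 8.5% = $39,860.75
Fee: $28,635.00 + $17,100.00 + $16,762.50 + $14,520.00 + $39,860.75 = $116,878.25
$116,878.25 is under the $143,000 cap.

$116,878.25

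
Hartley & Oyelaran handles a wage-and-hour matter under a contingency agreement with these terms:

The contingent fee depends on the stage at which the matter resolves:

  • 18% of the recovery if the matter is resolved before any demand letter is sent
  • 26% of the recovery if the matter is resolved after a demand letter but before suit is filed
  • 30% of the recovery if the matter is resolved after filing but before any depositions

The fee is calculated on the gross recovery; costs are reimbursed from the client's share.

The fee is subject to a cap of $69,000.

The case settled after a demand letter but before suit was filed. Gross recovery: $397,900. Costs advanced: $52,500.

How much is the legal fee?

$69,000.00

Fee base is the gross recovery, $397,900; costs are reimbursed separately.
The matter settled after a demand letter but before suit was filed, so the 26% rate applies.
$397,900 × 26% = $103,454.00
$103,454.00 exceeds the $69,000 cap, so the fee is capped at $69,000.00.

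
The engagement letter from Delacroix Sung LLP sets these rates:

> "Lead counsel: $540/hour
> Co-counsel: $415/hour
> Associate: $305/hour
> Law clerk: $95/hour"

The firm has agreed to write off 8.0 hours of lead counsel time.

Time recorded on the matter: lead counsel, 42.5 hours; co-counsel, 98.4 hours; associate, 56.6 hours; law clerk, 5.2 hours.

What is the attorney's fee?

Lead counsel: 42.5 × $540 = $22,950.00
Co-counsel: 98.4 × $415 = $40,836.00
Associate: 56.6 × $305 = $17,263.00
Law clerk: 5.2 × $95 = $494.00
Subtotal: $81,543.00
Write-off: 8.0 × $540 = $4,320.00
Total: $81,543.00 − $4,320.00 = $77,223.00

$77,223.00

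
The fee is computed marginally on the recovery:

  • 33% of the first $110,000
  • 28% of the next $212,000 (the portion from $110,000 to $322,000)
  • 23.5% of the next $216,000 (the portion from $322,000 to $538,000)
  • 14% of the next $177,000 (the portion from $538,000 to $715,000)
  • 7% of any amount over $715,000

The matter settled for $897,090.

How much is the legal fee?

$183,946.30

First $110,000 at 33% = $36,300.00
Next $212,000 at 28% = $59,360.00
Next $216,000 at 23.5% = $50,760.00
Next $177,000 at 14% = $24,780.00
Remaining $182,090 at 7% = $12,746.30
Fee: $36,300.00 + $59,360.00 + $50,760.00 + $24,780.00 + $12,746.30 = $183,946.30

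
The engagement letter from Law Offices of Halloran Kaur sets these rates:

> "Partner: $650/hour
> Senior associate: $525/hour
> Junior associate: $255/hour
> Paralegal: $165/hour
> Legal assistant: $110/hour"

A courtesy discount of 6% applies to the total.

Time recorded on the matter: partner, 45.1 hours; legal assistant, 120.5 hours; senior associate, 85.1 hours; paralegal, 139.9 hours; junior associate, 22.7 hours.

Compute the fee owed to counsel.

$109,152.33

Partner: 45.1 × $650 = $29,315.00
Senior associate: 85.1 × $525 = $44,677.50
Junior associate: 22.7 × $255 = $5,788.50
Paralegal: 139.9 × $165 = $23,083.50
Legal assistant: 120.5 × $110 = $13,255.00
Subtotal: $116,119.50
Less 6% discount: −$6,967.17
Total: $116,119.50 − $6,967.17 = $109,152.33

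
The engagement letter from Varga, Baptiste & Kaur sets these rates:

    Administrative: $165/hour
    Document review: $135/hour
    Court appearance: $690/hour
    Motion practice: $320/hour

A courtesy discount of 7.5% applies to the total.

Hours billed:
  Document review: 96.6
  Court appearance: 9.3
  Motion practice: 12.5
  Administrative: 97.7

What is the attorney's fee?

Administrative: 97.7 × $165 = $16,120.50
Document review: 96.6 × $135 = $13,041.00
Court appearance: 9.3 × $690 = $6,417.00
Motion practice: 12.5 × $320 = $4,000.00
Subtotal: $39,578.50
Less 7.5% discount: −$2,968.39
Total: $39,578.50 − $2,968.39 = $36,610.11

$36,610.11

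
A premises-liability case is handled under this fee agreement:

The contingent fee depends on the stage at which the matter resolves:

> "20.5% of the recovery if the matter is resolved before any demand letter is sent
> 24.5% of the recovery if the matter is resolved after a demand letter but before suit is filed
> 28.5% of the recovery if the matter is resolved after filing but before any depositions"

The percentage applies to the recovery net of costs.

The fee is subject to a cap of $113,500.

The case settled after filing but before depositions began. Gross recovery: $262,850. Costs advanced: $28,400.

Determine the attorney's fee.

$66,818.25

Fee base (net of costs): $262,850 − $28,400 = $234,450
The matter settled after filing but before depositions began, so the 28.5% rate applies.
$234,450 × 28.5% = $66,818.25
$66,818.25 is under the $113,500 cap.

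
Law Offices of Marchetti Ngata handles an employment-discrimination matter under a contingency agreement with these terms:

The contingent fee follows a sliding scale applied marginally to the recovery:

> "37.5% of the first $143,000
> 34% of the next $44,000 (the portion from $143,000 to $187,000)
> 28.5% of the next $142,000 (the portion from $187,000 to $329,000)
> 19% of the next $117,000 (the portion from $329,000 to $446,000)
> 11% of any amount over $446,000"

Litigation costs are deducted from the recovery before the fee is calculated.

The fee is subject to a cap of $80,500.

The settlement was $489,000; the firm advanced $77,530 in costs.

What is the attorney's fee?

$80,500.00

Fee base (net of costs): $489,000 − $77,530 = $411,470
First $143,000 at 37.5% = $53,625.00
Next $44,000 at 34% = $14,960.00
Next $142,000 at 28.5% = $40,470.00
Remaining $82,470 at 19% = $15,669.30
Fee: $53,625.00 + $14,960.00 + $40,470.00 + $15,669.30 = $124,724.30
$124,724.30 exceeds the $80,500 cap, so the fee is capped at $80,500.00.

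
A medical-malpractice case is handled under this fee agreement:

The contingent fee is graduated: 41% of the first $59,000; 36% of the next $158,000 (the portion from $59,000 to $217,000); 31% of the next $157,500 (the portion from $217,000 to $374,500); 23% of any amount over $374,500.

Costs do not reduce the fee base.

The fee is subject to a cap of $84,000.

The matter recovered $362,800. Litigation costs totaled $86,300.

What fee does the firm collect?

Fee base is the gross recovery, $362,800; costs are reimbursed separately.
First $59,000 at 41% = $24,190.00
Next $158,000 at 36% = $56,880.00
Remaining $145,800 at 31% = $45,198.00
Fee: $24,190.00 + $56,880.00 + $45,198.00 = $126,268.00
$126,268.00 exceeds the $84,000 cap, so the fee is capped at $84,000.00.

$84,000.00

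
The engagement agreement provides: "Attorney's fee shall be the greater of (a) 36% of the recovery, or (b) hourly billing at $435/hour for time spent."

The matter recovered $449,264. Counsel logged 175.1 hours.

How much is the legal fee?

$161,735.04

(a) 36% of $449,264 = $161,735.04
(b) 175.1 × $435 = $76,168.50
The greater is (a): $161,735.04.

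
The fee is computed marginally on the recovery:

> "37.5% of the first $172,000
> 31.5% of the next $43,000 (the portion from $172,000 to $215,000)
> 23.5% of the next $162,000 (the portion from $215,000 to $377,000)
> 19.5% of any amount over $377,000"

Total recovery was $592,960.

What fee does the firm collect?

$158,227.20

First $172,000 at 37.5% = $64,500.00
Next $43,000 at 31.5% = $13,545.00
Next $162,000 at 23.5% = $38,070.00
Remaining $215,960 at 19.5% = $42,112.20
Fee: $64,500.00 + $13,545.00 + $38,070.00 + $42,112.20 = $158,227.20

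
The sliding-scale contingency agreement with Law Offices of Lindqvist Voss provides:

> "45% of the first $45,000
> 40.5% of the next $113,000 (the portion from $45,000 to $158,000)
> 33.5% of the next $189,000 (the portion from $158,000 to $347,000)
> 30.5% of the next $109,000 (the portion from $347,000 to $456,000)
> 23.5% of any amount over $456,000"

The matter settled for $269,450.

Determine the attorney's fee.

First $45,000 at 45% = $20,250.00
Next $113,000 at 40.5% = $45,765.00
Remaining $111,450 at 33.5% = $37,335.75
Fee: $20,250.00 + $45,765.00 + $37,335.75 = $103,350.75

$103,350.75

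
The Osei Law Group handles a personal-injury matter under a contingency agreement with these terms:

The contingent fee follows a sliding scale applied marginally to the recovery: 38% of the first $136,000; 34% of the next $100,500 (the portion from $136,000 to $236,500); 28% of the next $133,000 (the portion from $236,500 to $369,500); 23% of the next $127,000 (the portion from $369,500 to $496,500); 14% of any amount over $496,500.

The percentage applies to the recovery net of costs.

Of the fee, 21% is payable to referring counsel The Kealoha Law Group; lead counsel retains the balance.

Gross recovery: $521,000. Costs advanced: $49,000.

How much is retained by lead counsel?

Fee base (net of costs): $521,000 − $49,000 = $472,000
First $136,000 at 38% = $51,680.00
Next $100,500 at 34% = $34,170.00
Next $133,000 at 28% = $37,240.00
Remaining $102,500 at 23% = $23,575.00
Fee: $51,680.00 + $34,170.00 + $37,240.00 + $23,575.00 = $146,665.00
Referral share: 21% of $146,665.00 = $30,799.65; lead counsel retains $146,665.00 − $30,799.65 = $115,865.35.

$115,865.35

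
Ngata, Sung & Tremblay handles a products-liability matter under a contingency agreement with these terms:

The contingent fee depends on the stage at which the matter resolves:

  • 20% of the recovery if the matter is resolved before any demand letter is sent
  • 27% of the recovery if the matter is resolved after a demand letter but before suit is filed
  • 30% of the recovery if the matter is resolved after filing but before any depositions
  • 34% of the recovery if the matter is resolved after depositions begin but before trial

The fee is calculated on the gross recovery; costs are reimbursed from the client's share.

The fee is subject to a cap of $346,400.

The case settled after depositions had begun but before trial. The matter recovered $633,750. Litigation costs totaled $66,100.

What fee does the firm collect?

Fee base is the gross recovery, $633,750; costs are reimbursed separately.
The matter settled after depositions had begun but before trial, so the 34% rate applies.
$633,750 × 34% = $215,475.00
$215,475.00 is under the $346,400 cap.

$215,475.00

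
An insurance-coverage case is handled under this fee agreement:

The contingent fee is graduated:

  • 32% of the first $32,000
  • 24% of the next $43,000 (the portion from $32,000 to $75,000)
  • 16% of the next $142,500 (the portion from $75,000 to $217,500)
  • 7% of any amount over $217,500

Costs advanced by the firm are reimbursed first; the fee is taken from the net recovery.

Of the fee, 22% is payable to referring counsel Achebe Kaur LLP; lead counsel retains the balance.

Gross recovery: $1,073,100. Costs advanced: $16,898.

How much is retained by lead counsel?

Fee base (net of costs): $1,073,100 − $16,898 = $1,056,202
First $32,000 at 32% = $10,240.00
Next $43,000 at 24% = $10,320.00
Next $142,500 at 16% = $22,800.00
Remaining $838,702 at 7% = $58,709.14
Fee: $10,240.00 + $10,320.00 + $22,800.00 + $58,709.14 = $102,069.14
Referral share: 22% of $102,069.14 = $22,455.21; lead counsel retains $102,069.14 − $22,455.21 = $79,613.93.

$79,613.93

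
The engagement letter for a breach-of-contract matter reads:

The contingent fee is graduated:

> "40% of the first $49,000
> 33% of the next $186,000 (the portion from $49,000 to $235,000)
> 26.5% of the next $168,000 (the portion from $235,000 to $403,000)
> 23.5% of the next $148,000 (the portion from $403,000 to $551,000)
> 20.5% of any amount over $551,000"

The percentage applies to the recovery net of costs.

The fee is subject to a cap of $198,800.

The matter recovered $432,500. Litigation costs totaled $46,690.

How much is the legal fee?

$120,944.65

Fee base (net of costs): $432,500 − $46,690 = $385,810
First $49,000 at 40% = $19,600.00
Next $186,000 at 33% = $61,380.00
Remaining $150,810 at 26.5% = $39,964.65
Fee: $19,600.00 + $61,380.00 + $39,964.65 = $120,944.65
$120,944.65 is under the $198,800 cap.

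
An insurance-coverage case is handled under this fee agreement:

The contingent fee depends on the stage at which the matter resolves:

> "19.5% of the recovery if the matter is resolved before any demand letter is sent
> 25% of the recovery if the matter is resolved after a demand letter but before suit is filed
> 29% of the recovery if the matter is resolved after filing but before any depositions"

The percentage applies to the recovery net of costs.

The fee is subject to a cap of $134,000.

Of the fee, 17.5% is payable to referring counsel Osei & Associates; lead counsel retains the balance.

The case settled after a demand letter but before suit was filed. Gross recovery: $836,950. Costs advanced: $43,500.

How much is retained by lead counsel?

$110,550.00

Fee base (net of costs): $836,950 − $43,500 = $793,450
The matter settled after a demand letter but before suit was filed, so the 25% rate applies.
$793,450 × 25% = $198,362.50
$198,362.50 exceeds the $134,000 cap, so the fee is capped at $134,000.00.
Referral share: 17.5% of $134,000.00 = $23,450.00; lead counsel retains $134,000.00 − $23,450.00 = $110,550.00.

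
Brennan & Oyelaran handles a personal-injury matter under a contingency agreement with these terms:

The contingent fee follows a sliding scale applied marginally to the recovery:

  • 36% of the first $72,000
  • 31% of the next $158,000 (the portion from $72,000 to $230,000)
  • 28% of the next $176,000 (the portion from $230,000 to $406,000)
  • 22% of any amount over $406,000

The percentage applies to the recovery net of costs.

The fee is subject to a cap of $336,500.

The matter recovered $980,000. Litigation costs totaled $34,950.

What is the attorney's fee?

$242,771.00

Fee base (net of costs): $980,000 − $34,950 = $945,050
First $72,000 at 36% = $25,920.00
Next $158,000 at 31% = $48,980.00
Next $176,000 at 28% = $49,280.00
Remaining $539,050 at 22% = $118,591.00
Fee: $25,920.00 + $48,980.00 + $49,280.00 + $118,591.00 = $242,771.00
$242,771.00 is under the $336,500 cap.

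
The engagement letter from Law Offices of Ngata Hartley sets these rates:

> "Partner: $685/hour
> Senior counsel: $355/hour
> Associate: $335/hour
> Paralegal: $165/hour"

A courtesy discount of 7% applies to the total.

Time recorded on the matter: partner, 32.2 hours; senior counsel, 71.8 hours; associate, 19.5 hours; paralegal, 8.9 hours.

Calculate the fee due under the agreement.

Partner: 32.2 × $685 = $22,057.00
Senior counsel: 71.8 × $355 = $25,489.00
Associate: 19.5 × $335 = $6,532.50
Paralegal: 8.9 × $165 = $1,468.50
Subtotal: $55,547.00
Less 7% discount: −$3,888.29
Total: $55,547.00 − $3,888.29 = $51,658.71

$51,658.71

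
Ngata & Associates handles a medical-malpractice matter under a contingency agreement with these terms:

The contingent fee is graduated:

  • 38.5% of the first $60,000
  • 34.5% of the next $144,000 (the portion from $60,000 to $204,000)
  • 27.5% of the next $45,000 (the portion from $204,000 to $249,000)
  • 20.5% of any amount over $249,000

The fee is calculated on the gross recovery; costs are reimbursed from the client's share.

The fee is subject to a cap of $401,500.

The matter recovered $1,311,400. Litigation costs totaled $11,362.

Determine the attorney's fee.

$302,947.00

Fee base is the gross recovery, $1,311,400; costs are reimbursed separately.
First $60,000 at 38.5% = $23,100.00
Next $144,000 at 34.5% = $49,680.00
Next $45,000 at 27.5% = $12,375.00
Remaining $1,062,400 at 20.5% = $217,792.00
Fee: $23,100.00 + $49,680.00 + $12,375.00 + $217,792.00 = $302,947.00
$302,947.00 is under the $401,500 cap.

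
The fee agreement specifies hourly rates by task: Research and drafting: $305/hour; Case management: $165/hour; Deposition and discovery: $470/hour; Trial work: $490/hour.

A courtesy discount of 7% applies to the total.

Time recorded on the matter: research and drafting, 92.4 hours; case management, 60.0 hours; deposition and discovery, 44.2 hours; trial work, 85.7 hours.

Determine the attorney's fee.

Research and drafting: 92.4 × $305 = $28,182.00
Case management: 60.0 × $165 = $9,900.00
Deposition and discovery: 44.2 × $470 = $20,774.00
Trial work: 85.7 × $490 = $41,993.00
Subtotal: $100,849.00
Less 7% discount: −$7,059.43
Total: $100,849.00 − $7,059.43 = $93,789.57

$93,789.57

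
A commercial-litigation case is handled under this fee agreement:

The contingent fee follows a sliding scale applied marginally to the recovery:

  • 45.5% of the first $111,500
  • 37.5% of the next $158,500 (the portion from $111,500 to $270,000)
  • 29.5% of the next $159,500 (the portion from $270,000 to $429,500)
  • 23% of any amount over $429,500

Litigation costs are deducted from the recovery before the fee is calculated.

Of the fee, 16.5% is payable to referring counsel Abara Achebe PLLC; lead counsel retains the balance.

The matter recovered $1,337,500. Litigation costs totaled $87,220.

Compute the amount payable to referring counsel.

$57,090.31

Fee base (net of costs): $1,337,500 − $87,220 = $1,250,280
First $111,500 at 45.5% = $50,732.50
Next $158,500 at 37.5% = $59,437.50
Next $159,500 at 29.5% = $47,052.50
Remaining $820,780 at 23% = $188,779.40
Fee: $50,732.50 + $59,437.50 + $47,052.50 + $188,779.40 = $346,001.90
Referral share: 16.5% of $346,001.90 = $57,090.31; lead counsel retains $346,001.90 − $57,090.31 = $288,911.59.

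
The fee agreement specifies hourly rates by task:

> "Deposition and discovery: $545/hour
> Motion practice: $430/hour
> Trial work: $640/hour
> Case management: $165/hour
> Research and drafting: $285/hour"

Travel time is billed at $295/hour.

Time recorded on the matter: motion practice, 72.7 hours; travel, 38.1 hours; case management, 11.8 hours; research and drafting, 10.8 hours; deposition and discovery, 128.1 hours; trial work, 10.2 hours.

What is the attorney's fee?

$123,868.00

Deposition and discovery: 128.1 × $545 = $69,814.50
Motion practice: 72.7 × $430 = $31,261.00
Trial work: 10.2 × $640 = $6,528.00
Case management: 11.8 × $165 = $1,947.00
Research and drafting: 10.8 × $285 = $3,078.00
Subtotal: $69,814.50 + $31,261.00 + $6,528.00 + $1,947.00 + $3,078.00 = $112,628.50
Travel: 38.1 × $295 = $11,239.50
Total: $112,628.50 + $11,239.50 = $123,868.00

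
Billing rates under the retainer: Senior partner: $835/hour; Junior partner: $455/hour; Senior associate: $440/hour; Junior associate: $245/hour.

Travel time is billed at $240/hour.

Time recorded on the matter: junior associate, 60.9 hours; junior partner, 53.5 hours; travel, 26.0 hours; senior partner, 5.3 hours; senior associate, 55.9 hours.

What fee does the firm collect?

Senior partner: 5.3 × $835 = $4,425.50
Junior partner: 53.5 × $455 = $24,342.50
Senior associate: 55.9 × $440 = $24,596.00
Junior associate: 60.9 × $245 = $14,920.50
Subtotal: $4,425.50 + $24,342.50 + $24,596.00 + $14,920.50 = $68,284.50
Travel: 26.0 × $240 = $6,240.00
Total: $68,284.50 + $6,240.00 = $74,524.50

$74,524.50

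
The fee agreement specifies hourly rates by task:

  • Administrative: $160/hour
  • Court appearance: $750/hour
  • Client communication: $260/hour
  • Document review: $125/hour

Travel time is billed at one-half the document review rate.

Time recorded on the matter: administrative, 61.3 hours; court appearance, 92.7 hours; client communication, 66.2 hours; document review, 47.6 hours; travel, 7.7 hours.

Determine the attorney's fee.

$102,976.25

Administrative: 61.3 × $160 = $9,808.00
Court appearance: 92.7 × $750 = $69,525.00
Client communication: 66.2 × $260 = $17,212.00
Document review: 47.6 × $125 = $5,950.00
Subtotal: $9,808.00 + $69,525.00 + $17,212.00 + $5,950.00 = $102,495.00
Travel: 7.7 × ($125 ÷ 2) = 7.7 × $62.50 = $481.25
Total: $102,495.00 + $481.25 = $102,976.25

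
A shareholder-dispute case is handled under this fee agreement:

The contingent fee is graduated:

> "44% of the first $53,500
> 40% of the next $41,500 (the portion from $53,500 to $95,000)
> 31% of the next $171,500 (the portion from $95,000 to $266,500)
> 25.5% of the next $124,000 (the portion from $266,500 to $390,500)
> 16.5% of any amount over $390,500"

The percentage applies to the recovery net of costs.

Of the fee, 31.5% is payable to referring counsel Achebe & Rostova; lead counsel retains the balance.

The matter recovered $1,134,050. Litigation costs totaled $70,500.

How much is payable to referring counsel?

Fee base (net of costs): $1,134,050 − $70,500 = $1,063,550
First $53,500 at 44% = $23,540.00
Next $41,500 at 40% = $16,600.00
Next $171,500 at 31% = $53,165.00
Next $124,000 at 25.5% = $31,620.00
Remaining $673,050 at 16.5% = $111,053.25
Fee: $23,540.00 + $16,600.00 + $53,165.00 + $31,620.00 + $111,053.25 = $235,978.25
Referral share: 31.5% of $235,978.25 = $74,333.15; lead counsel retains $235,978.25 − $74,333.15 = $161,645.10.

$74,333.15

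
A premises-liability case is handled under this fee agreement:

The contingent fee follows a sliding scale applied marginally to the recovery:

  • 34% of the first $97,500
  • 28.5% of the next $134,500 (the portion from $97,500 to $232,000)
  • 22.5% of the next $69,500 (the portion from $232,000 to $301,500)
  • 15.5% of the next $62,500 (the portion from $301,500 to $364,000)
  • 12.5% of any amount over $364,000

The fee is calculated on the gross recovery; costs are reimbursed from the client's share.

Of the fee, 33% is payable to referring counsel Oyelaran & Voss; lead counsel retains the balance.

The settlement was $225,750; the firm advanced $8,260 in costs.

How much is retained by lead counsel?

Fee base is the gross recovery, $225,750; costs are reimbursed separately.
First $97,500 at 34% = $33,150.00
Remaining $128,250 at 28.5% = $36,551.25
Fee: $33,150.00 + $36,551.25 = $69,701.25
Referral share: 33% of $69,701.25 = $23,001.41; lead counsel retains $69,701.25 − $23,001.41 = $46,699.84.

$46,699.84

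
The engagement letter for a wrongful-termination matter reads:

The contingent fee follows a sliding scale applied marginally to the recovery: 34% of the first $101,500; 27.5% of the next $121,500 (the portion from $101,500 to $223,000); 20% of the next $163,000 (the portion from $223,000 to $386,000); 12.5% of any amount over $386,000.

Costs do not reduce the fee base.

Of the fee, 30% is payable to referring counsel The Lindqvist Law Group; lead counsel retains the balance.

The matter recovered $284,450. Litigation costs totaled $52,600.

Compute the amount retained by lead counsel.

Fee base is the gross recovery, $284,450; costs are reimbursed separately.
First $101,500 at 34% = $34,510.00
Next $121,500 at 27.5% = $33,412.50
Remaining $61,450 at 20% = $12,290.00
Fee: $34,510.00 + $33,412.50 + $12,290.00 = $80,212.50
Referral share: 30% of $80,212.50 = $24,063.75; lead counsel retains $80,212.50 − $24,063.75 = $56,148.75.

$56,148.75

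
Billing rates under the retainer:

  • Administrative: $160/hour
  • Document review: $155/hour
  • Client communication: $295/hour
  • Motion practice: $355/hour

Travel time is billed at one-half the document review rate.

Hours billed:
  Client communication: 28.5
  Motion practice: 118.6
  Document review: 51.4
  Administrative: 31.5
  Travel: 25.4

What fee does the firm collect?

$65,486.00

Administrative: 31.5 × $160 = $5,040.00
Document review: 51.4 × $155 = $7,967.00
Client communication: 28.5 × $295 = $8,407.50
Motion practice: 118.6 × $355 = $42,103.00
Subtotal: $5,040.00 + $7,967.00 + $8,407.50 + $42,103.00 = $63,517.50
Travel: 25.4 × ($155 ÷ 2) = 25.4 × $77.50 = $1,968.50
Total: $63,517.50 + $1,968.50 = $65,486.00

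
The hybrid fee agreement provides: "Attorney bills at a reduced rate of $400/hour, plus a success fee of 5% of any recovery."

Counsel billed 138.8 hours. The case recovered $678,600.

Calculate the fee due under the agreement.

$89,450.00

Hourly: 138.8 × $400 = $55,520.00
Success fee: 5% of $678,600 = $33,930.00
Total: $55,520.00 + $33,930.00 = $89,450.00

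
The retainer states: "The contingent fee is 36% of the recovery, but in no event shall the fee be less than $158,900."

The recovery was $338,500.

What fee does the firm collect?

$158,900.00

36% of $338,500 = $121,860.00
That is below the $158,900 minimum, so the minimum applies.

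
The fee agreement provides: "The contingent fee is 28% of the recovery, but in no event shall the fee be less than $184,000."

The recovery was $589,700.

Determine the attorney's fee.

28% of $589,700 = $165,116.00
That is below the $184,000 minimum, so the minimum applies.

$184,000.00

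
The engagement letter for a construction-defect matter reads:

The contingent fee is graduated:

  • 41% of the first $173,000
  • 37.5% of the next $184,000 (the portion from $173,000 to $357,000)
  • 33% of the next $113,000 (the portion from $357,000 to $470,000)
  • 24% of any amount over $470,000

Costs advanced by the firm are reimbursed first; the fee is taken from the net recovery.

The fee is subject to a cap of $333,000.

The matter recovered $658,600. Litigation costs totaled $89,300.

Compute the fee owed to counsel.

$201,052.00

Fee base (net of costs): $658,600 − $89,300 = $569,300
First $173,000 at 41% = $70,930.00
Next $184,000 at 37.5% = $69,000.00
Next $113,000 at 33% = $37,290.00
Remaining $99,300 at 24% = $23,832.00
Fee: $70,930.00 + $69,000.00 + $37,290.00 + $23,832.00 = $201,052.00
$201,052.00 is under the $333,000 cap.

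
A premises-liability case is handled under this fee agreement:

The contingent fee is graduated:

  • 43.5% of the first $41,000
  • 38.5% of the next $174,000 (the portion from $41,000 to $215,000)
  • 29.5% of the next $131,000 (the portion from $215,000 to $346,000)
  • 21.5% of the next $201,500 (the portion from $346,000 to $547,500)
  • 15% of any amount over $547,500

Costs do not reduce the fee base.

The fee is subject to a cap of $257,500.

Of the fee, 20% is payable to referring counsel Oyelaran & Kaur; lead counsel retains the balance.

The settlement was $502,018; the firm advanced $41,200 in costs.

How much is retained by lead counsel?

$125,611.10

Fee base is the gross recovery, $502,018; costs are reimbursed separately.
First $41,000 at 43.5% = $17,835.00
Next $174,000 at 38.5% = $66,990.00
Next $131,000 at 29.5% = $38,645.00
Remaining $156,018 at 21.5% = $33,543.87
Fee: $17,835.00 + $66,990.00 + $38,645.00 + $33,543.87 = $157,013.87
$157,013.87 is under the $257,500 cap.
Referral share: 20% of $157,013.87 = $31,402.77; lead counsel retains $157,013.87 − $31,402.77 = $125,611.10.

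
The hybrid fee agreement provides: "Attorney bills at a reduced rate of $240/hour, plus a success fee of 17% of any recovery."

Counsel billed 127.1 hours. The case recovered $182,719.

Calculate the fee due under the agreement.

$61,566.23

Hourly: 127.1 × $240 = $30,504.00
Success fee: 17% of $182,719 = $31,062.23
Total: $30,504.00 + $31,062.23 = $61,566.23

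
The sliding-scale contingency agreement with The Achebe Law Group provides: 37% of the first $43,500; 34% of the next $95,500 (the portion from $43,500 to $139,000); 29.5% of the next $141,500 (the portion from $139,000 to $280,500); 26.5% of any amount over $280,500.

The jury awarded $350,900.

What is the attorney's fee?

First $43,500 at 37% = $16,095.00
Next $95,500 at 34% = $32,470.00
Next $141,500 at 29.5% = $41,742.50
Remaining $70,400 at 26.5% = $18,656.00
Fee: $16,095.00 + $32,470.00 + $41,742.50 + $18,656.00 = $108,963.50

$108,963.50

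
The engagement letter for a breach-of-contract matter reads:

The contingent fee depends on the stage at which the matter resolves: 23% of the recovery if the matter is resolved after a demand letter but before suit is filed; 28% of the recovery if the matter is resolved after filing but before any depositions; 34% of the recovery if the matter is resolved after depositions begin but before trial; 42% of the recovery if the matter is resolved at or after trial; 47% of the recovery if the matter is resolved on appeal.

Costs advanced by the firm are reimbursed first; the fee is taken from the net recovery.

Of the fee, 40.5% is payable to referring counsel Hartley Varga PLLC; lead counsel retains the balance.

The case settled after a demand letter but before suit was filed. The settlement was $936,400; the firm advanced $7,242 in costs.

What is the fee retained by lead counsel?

$127,155.27

Fee base (net of costs): $936,400 − $7,242 = $929,158
The matter settled after a demand letter but before suit was filed, so the 23% rate applies.
$929,158 × 23% = $213,706.34
Referral share: 40.5% of $213,706.34 = $86,551.07; lead counsel retains $213,706.34 − $86,551.07 = $127,155.27.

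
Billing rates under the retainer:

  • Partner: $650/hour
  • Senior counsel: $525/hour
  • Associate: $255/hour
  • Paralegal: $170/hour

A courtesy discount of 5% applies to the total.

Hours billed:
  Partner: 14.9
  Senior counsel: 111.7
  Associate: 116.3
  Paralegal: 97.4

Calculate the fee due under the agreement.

$108,814.90

Partner: 14.9 × $650 = $9,685.00
Senior counsel: 111.7 × $525 = $58,642.50
Associate: 116.3 × $255 = $29,656.50
Paralegal: 97.4 × $170 = $16,558.00
Subtotal: $114,542.00
Less 5% discount: −$5,727.10
Total: $114,542.00 − $5,727.10 = $108,814.90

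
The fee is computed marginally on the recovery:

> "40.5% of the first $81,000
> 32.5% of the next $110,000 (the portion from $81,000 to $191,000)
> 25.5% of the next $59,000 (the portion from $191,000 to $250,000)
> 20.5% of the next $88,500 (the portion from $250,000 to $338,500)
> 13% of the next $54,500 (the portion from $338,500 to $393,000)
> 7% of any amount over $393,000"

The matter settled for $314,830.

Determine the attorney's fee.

$96,890.15

First $81,000 at 40.5% = $32,805.00
Next $110,000 at 32.5% = $35,750.00
Next $59,000 at 25.5% = $15,045.00
Remaining $64,830 at 20.5% = $13,290.15
Fee: $32,805.00 + $35,750.00 + $15,045.00 + $13,290.15 = $96,890.15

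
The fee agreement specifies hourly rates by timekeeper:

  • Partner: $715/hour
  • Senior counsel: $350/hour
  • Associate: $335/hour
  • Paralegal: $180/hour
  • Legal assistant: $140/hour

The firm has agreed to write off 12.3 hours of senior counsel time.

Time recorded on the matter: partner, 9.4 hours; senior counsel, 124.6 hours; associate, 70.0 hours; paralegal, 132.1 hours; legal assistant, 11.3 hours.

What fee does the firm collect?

$94,836.00

Partner: 9.4 × $715 = $6,721.00
Senior counsel: 124.6 × $350 = $43,610.00
Associate: 70.0 × $335 = $23,450.00
Paralegal: 132.1 × $180 = $23,778.00
Legal assistant: 11.3 × $140 = $1,582.00
Subtotal: $99,141.00
Write-off: 12.3 × $350 = $4,305.00
Total: $99,141.00 − $4,305.00 = $94,836.00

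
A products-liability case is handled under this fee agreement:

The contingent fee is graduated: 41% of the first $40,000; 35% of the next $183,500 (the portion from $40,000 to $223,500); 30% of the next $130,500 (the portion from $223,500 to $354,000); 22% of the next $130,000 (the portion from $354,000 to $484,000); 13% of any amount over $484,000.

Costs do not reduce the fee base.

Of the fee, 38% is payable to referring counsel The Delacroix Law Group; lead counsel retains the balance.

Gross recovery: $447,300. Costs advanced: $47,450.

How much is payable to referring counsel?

Fee base is the gross recovery, $447,300; costs are reimbursed separately.
First $40,000 at 41% = $16,400.00
Next $183,500 at 35% = $64,225.00
Next $130,500 at 30% = $39,150.00
Remaining $93,300 at 22% = $20,526.00
Fee: $16,400.00 + $64,225.00 + $39,150.00 + $20,526.00 = $140,301.00
Referral share: 38% of $140,301.00 = $53,314.38; lead counsel retains $140,301.00 − $53,314.38 = $86,986.62.

$53,314.38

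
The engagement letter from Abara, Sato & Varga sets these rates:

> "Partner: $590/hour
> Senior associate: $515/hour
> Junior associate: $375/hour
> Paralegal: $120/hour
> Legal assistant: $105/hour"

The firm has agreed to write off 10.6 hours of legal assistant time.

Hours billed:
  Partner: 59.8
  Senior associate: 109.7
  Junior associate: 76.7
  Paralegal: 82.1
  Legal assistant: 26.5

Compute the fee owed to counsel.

Partner: 59.8 × $590 = $35,282.00
Senior associate: 109.7 × $515 = $56,495.50
Junior associate: 76.7 × $375 = $28,762.50
Paralegal: 82.1 × $120 = $9,852.00
Legal assistant: 26.5 × $105 = $2,782.50
Subtotal: $133,174.50
Write-off: 10.6 × $105 = $1,113.00
Total: $133,174.50 − $1,113.00 = $132,061.50

$132,061.50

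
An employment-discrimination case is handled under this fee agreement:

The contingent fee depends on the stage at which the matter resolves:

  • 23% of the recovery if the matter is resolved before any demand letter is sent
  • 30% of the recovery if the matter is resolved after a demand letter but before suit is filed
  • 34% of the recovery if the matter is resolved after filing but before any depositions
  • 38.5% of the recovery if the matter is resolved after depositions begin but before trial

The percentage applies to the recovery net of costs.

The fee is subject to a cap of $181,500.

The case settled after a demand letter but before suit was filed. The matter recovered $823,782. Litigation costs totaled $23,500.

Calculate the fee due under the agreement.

Fee base (net of costs): $823,782 − $23,500 = $800,282
The matter settled after a demand letter but before suit was filed, so the 30% rate applies.
$800,282 × 30% = $240,084.60
$240,084.60 exceeds the $181,500 cap, so the fee is capped at $181,500.00.

$181,500.00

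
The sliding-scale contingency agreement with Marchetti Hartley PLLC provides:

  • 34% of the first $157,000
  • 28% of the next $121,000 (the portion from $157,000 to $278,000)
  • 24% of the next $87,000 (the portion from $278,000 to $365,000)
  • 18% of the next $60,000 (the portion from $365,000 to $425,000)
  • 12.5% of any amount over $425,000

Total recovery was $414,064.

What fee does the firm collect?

$116,971.52

First $157,000 at 34% = $53,380.00
Next $121,000 at 28% = $33,880.00
Next $87,000 at 24% = $20,880.00
Remaining $49,064 at 18% = $8,831.52
Fee: $53,380.00 + $33,880.00 + $20,880.00 + $8,831.52 = $116,971.52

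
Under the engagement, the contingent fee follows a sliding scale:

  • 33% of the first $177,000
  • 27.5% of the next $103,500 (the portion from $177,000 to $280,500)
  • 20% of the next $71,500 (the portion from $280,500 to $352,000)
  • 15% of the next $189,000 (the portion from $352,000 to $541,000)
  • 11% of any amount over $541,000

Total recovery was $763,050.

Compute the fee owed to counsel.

First $177,000 at 33% = $58,410.00
Next $103,500 at 27.5% = $28,462.50
Next $71,500 at 20% = $14,300.00
Next $189,000 at 15% = $28,350.00
Remaining $222,050 at 11% = $24,425.50
Fee: $58,410.00 + $28,462.50 + $14,300.00 + $28,350.00 + $24,425.50 = $153,948.00

$153,948.00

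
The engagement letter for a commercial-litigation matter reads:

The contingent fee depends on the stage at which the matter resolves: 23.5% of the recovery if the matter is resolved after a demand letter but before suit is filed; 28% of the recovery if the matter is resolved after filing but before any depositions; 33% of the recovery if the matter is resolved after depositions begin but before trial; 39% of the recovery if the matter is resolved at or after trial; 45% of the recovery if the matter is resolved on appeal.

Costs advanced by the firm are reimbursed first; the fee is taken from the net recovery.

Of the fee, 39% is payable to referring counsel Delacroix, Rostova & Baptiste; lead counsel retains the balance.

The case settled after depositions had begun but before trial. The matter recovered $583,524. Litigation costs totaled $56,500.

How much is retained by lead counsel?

$106,089.93

Fee base (net of costs): $583,524 − $56,500 = $527,024
The matter settled after depositions had begun but before trial, so the 33% rate applies.
$527,024 × 33% = $173,917.92
Referral share: 39% of $173,917.92 = $67,827.99; lead counsel retains $173,917.92 − $67,827.99 = $106,089.93.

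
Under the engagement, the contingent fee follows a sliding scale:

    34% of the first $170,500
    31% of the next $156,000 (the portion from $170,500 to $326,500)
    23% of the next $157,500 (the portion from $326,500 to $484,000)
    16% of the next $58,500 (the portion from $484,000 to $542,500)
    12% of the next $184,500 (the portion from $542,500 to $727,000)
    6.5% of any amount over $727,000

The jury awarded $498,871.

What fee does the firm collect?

$144,934.36

First $170,500 at 34% = $57,970.00
Next $156,000 at 31% = $48,360.00
Next $157,500 at 23% = $36,225.00
Remaining $14,871 at 16% = $2,379.36
Fee: $57,970.00 + $48,360.00 + $36,225.00 + $2,379.36 = $144,934.36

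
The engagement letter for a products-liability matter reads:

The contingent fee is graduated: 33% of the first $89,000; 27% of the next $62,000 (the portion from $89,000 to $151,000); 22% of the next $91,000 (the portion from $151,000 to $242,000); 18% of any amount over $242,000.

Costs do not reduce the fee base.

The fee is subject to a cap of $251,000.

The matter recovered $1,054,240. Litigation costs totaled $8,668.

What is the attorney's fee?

Fee base is the gross recovery, $1,054,240; costs are reimbursed separately.
First $89,000 at 33% = $29,370.00
Next $62,000 at 27% = $16,740.00
Next $91,000 at 22% = $20,020.00
Remaining $812,240 at 18% = $146,203.20
Fee: $29,370.00 + $16,740.00 + $20,020.00 + $146,203.20 = $212,333.20
$212,333.20 is under the $251,000 cap.

$212,333.20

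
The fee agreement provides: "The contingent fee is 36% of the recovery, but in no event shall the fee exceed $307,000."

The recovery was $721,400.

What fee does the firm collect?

36% of $721,400 = $259,704.00
That is under the $307,000 cap.

$259,704.00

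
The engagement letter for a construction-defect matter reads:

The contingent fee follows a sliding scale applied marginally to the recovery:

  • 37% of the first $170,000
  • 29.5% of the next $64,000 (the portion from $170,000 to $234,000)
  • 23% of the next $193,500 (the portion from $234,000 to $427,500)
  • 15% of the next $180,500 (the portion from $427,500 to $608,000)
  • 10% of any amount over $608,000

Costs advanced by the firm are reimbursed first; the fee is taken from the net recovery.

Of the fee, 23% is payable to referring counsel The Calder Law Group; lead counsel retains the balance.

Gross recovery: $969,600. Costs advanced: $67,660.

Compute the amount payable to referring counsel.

$42,033.42

Fee base (net of costs): $969,600 − $67,660 = $901,940
First $170,000 at 37% = $62,900.00
Next $64,000 at 29.5% = $18,880.00
Next $193,500 at 23% = $44,505.00
Next $180,500 at 15% = $27,075.00
Remaining $293,940 at 10% = $29,394.00
Fee: $62,900.00 + $18,880.00 + $44,505.00 + $27,075.00 + $29,394.00 = $182,754.00
Referral share: 23% of $182,754.00 = $42,033.42; lead counsel retains $182,754.00 − $42,033.42 = $140,720.58.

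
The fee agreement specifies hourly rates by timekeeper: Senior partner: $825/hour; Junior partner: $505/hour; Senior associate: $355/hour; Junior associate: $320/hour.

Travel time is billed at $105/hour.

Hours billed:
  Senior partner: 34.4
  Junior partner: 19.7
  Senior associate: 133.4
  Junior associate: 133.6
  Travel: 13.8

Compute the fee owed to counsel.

Senior partner: 34.4 × $825 = $28,380.00
Junior partner: 19.7 × $505 = $9,948.50
Senior associate: 133.4 × $355 = $47,357.00
Junior associate: 133.6 × $320 = $42,752.00
Subtotal: $28,380.00 + $9,948.50 + $47,357.00 + $42,752.00 = $128,437.50
Travel: 13.8 × $105 = $1,449.00
Total: $128,437.50 + $1,449.00 = $129,886.50

$129,886.50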